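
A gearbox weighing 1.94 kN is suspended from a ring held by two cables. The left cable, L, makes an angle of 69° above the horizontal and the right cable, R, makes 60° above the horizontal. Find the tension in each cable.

T_L = 1.248 kN, T_R = 0.8946 kN

ΣF_x = 0: −T_L·cos69° + T_R·cos60° = 0 → T_R = 0.716736·T_L.
ΣF_y = 0: T_L·sin69° + T_R·sin60° = 1.94.
Substitute: T_L·(0.93358 + 0.716736·0.866025) = 1.94 → T_L = 1.24816 ≈ 1.248 kN.
Then T_R = 0.716736 × 1.24816 = 0.8946 kN.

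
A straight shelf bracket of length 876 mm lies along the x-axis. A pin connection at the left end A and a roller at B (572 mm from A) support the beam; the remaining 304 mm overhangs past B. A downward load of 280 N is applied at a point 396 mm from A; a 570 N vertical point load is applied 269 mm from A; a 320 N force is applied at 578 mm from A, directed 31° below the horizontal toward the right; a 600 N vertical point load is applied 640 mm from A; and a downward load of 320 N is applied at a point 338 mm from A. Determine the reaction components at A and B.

A_x = -274.3 N, A_y = 445.9 N, B_y = 1489 N

Moments about A: B_y·572 − 280·396 − 570·269 − 320·sin31°·578 − 600·640 − 320·338 = 0 → B_y = 851631/572 = 1488.87 ≈ 1489 N.
ΣF_y = 0: A_y + 1488.87 − 280 − 570 − 320·sin31° − 600 − 320 = 0 → A_y = 445.9 N.
ΣF_x = 0: A_x + 320·cos31° = 0 → A_x = -274.3 N.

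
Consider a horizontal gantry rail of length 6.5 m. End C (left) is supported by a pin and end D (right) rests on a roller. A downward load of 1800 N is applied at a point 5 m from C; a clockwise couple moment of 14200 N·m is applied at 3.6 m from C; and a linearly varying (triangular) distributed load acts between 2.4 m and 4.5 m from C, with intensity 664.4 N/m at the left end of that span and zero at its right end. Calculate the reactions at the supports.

Resultant of the triangular load: ½ × 664.4 × 2.1 = 697.62 N, acting at 3.1 m from C (one-third of the span from the peak).
ΣM about C: D_y·6.5 − 1800·5 − 14200 − (½·664.4·2.1)·3.1 = 0 → D_y = 25362.622/6.5 = 3901.94 ≈ 3902 N.
ΣF_y = 0: C_y + 3901.94 − 1800 − ½·664.4·2.1 = 0 → C_y = -1404 N.
ΣF_x = 0: no horizontal applied forces, so C_x = 0.

C_x = 0, C_y = -1404 N, D_y = 3902 N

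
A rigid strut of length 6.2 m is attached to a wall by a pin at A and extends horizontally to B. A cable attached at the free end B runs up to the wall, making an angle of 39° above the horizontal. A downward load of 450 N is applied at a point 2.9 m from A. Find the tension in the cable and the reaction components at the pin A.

ΣM about A: T·sin39°·6.2 − 450·2.9 = 0 → T = 1305/(6.2·0.62932) = 334.462 ≈ 334.5 N.
ΣF_x = 0: A_x − T·cos39° = 0 → A_x = 334.462 × 0.777146 = 259.9 N.
ΣF_y = 0: A_y + T·sin39° − 450 = 0 → A_y = 450 − 334.462 × 0.62932 = 239.5 N.

T = 334.5 N, A_x = 259.9 N, A_y = 239.5 N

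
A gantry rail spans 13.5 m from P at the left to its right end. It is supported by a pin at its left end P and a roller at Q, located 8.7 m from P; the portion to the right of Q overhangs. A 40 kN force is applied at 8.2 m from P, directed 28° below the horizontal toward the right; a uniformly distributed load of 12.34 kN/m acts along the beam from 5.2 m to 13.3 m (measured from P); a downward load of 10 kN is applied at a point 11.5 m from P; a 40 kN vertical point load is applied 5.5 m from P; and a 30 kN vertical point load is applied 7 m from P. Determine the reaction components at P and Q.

P_x = -35.32 kN, P_y = 12.12 kN, Q_y = 186.6 kN

Resultant of the distributed load: 12.34 × 8.1 = 99.954 kN at 9.25 m from P.
Moments about P: Q_y·8.7 − 40·sin28°·8.2 − (12.34·8.1)·9.25 − 10·11.5 − 40·5.5 − 30·7 = 0 → Q_y = 1623.56/8.7 = 186.616 ≈ 186.6 kN.
ΣF_y = 0: P_y + 186.616 − 40·sin28° − 12.34·8.1 − 10 − 40 − 30 = 0 → P_y = 12.12 kN.
ΣF_x = 0: P_x + 40·cos28° = 0 → P_x = -35.32 kN.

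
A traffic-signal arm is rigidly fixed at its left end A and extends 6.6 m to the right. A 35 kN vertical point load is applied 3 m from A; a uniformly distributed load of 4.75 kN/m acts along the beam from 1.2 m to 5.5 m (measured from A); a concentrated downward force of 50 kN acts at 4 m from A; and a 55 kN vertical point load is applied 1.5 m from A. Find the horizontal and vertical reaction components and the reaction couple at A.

A_x = 0, A_y = 160.4 kN, M_A = 455.9 kN·m

Resultant of the distributed load: 4.75 × 4.3 = 20.425 kN at 3.35 m from A.
ΣF_x = 0: A_x = 0.
ΣF_y = 0: A_y − 35 − 4.75·4.3 − 50 − 55 = 0 → A_y = 160.4 kN.
ΣM about A: M_A − 35·3 − (4.75·4.3)·3.35 − 50·4 − 55·1.5 = 0 → M_A = 455.9 kN·m.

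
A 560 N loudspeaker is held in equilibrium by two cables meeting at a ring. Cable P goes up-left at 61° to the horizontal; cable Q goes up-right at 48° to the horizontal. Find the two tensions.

T_P = 396.3 N, T_Q = 287.1 N

ΣF_x = 0: −T_P·cos61° + T_Q·cos48° = 0 → T_Q = 0.724537·T_P.
ΣF_y = 0: T_P·sin61° + T_Q·sin48° = 560.
Substitute: T_P·(0.87462 + 0.724537·0.743145) = 560 → T_P = 396.304 ≈ 396.3 N.
Then T_Q = 0.724537 × 396.304 = 287.1 N.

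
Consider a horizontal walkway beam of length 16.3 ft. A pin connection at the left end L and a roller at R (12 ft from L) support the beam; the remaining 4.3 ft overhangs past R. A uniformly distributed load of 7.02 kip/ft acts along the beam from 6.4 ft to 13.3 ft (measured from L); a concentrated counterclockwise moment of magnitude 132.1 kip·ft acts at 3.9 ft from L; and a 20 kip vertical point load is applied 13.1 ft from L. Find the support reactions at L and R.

L_x = 0, L_y = 17.85 kip, R_y = 50.58 kip

Resultant of the distributed load: 7.02 × 6.9 = 48.438 kip at 9.85 ft from L.
ΣM about L: R_y·12 − (7.02·6.9)·9.85 + 132.1 − 20·13.1 = 0 → R_y = 607.0143/12 = 50.5845 ≈ 50.58 kip.
ΣF_y = 0: L_y + 50.5845 − 7.02·6.9 − 20 = 0 → L_y = 17.85 kip.
ΣF_x = 0: no horizontal applied forces, so L_x = 0.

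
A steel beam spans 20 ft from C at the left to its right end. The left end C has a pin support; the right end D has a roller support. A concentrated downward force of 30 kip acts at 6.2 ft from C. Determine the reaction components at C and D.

Taking moments about C: D_y·20 − 30·6.2 = 0 → D_y = 186/20 = 9.300 kip.
ΣF_y = 0: C_y + 9.3 − 30 = 0 → C_y = 20.70 kip.
ΣF_x = 0: no horizontal applied forces, so C_x = 0.

C_x = 0, C_y = 20.70 kip, D_y = 9.300 kip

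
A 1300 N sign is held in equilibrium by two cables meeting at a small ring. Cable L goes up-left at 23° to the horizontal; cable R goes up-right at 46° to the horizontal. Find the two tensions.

ΣF_x = 0: −T_L·cos23° + T_R·cos46° = 0 → T_R = 1.32512·T_L.
ΣF_y = 0: T_L·sin23° + T_R·sin46° = 1300.
Substitute: T_L·(0.390731 + 1.32512·0.71934) = 1300 → T_L = 967.303 ≈ 967.3 N.
Then T_R = 1.32512 × 967.303 = 1282 N.

T_L = 967.3 N, T_R = 1282 N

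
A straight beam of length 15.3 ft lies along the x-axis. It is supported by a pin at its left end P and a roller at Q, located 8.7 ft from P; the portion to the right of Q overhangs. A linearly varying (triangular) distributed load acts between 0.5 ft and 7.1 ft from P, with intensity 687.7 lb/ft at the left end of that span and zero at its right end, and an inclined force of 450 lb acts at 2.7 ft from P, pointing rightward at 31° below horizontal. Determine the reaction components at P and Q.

Resultant of the triangular load: ½ × 687.7 × 6.6 = 2269.41 lb, acting at 2.7 ft from P (one-third of the span from the peak).
Taking moments about P: Q_y·8.7 − (½·687.7·6.6)·2.7 − 450·sin31°·2.7 = 0 → Q_y = 6753.18/8.7 = 776.228 ≈ 776.2 lb.
ΣF_y = 0: P_y + 776.228 − ½·687.7·6.6 − 450·sin31° = 0 → P_y = 1725 lb.
ΣF_x = 0: P_x + 450·cos31° = 0 → P_x = -385.7 lb.

P_x = -385.7 lb, P_y = 1725 lb, Q_y = 776.2 lb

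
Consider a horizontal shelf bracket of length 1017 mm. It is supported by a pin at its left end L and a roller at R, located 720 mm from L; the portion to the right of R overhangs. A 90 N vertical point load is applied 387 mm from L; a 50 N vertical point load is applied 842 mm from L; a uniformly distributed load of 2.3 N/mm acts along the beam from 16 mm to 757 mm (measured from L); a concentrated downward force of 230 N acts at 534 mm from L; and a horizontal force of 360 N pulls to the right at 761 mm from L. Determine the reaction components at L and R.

Resultant of the distributed load: 2.3 × 741 = 1704.3 N at 386.5 mm from L.
Moments about L: R_y·720 − 90·387 − 50·842 − (2.3·741)·386.5 − 230·534 = 0 → R_y = 858461.95/720 = 1192.31 ≈ 1192 N.
ΣF_y = 0: L_y + 1192.31 − 90 − 50 − 2.3·741 − 230 = 0 → L_y = 882.0 N.
ΣF_x = 0: L_x + 360 = 0 → L_x = -360.0 N.

L_x = -360.0 N, L_y = 882.0 N, R_y = 1192 N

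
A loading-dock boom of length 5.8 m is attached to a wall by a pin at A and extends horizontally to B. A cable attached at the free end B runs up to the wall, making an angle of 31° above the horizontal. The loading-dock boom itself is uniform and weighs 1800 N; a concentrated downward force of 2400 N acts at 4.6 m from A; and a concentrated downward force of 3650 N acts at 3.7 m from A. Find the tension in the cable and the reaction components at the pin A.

T = 9964 N, A_x = 8541 N, A_y = 2718 N

ΣM about A: T·sin31°·5.8 − 1800·2.9 − 2400·4.6 − 3650·3.7 = 0 → T = 29765/(5.8·0.515038) = 9964.11 ≈ 9964 N.
ΣF_x = 0: A_x − T·cos31° = 0 → A_x = 9964.11 × 0.857167 = 8541 N.
ΣF_y = 0: A_y + T·sin31° − 1800 − 2400 − 3650 = 0 → A_y = 7850 − 9964.11 × 0.515038 = 2718 N.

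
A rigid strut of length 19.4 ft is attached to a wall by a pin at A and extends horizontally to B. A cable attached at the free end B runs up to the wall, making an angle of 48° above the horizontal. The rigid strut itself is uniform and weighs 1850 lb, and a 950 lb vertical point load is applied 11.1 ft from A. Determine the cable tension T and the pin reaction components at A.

T = 1976 lb, A_x = 1322 lb, A_y = 1331 lb

ΣM about A: T·sin48°·19.4 − 1850·9.7 − 950·11.1 = 0 → T = 28490/(19.4·0.743145) = 1976.14 ≈ 1976 lb.
ΣF_x = 0: A_x − T·cos48° = 0 → A_x = 1976.14 × 0.669131 = 1322 lb.
ΣF_y = 0: A_y + T·sin48° − 1850 − 950 = 0 → A_y = 2800 − 1976.14 × 0.743145 = 1331 lb.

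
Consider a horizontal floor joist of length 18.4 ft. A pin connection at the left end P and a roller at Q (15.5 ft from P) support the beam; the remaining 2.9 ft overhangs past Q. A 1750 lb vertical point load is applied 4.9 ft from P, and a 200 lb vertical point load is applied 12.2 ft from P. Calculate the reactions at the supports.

Moments about P: Q_y·15.5 − 1750·4.9 − 200·12.2 = 0 → Q_y = 11015/15.5 = 710.645 ≈ 710.6 lb.
ΣF_y = 0: P_y + 710.645 − 1750 − 200 = 0 → P_y = 1239 lb.
ΣF_x = 0: no horizontal applied forces, so P_x = 0.

P_x = 0, P_y = 1239 lb, Q_y = 710.6 lb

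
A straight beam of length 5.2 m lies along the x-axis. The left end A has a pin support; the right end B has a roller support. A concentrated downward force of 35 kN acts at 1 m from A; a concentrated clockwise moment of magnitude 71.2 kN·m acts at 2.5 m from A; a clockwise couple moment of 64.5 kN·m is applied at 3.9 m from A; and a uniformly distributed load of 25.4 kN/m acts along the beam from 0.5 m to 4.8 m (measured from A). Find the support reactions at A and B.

Resultant of the distributed load: 25.4 × 4.3 = 109.22 kN at 2.65 m from A.
Moments about A: B_y·5.2 − 35·1 − 71.2 − 64.5 − (25.4·4.3)·2.65 = 0 → B_y = 460.133/5.2 = 88.4871 ≈ 88.49 kN.
ΣF_y = 0: A_y + 88.4871 − 35 − 25.4·4.3 = 0 → A_y = 55.73 kN.
ΣF_x = 0: no horizontal applied forces, so A_x = 0.

A_x = 0, A_y = 55.73 kN, B_y = 88.49 kN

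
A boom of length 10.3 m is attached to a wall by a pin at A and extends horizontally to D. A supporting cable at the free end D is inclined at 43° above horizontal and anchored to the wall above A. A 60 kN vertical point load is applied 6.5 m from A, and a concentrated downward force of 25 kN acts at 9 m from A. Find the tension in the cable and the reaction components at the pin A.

ΣM about A: T·sin43°·10.3 − 60·6.5 − 25·9 = 0 → T = 615/(10.3·0.681998) = 87.5497 ≈ 87.55 kN.
ΣF_x = 0: A_x − T·cos43° = 0 → A_x = 87.5497 × 0.731354 = 64.03 kN.
ΣF_y = 0: A_y + T·sin43° − 60 − 25 = 0 → A_y = 85 − 87.5497 × 0.681998 = 25.29 kN.

T = 87.55 kN, A_x = 64.03 kN, A_y = 25.29 kN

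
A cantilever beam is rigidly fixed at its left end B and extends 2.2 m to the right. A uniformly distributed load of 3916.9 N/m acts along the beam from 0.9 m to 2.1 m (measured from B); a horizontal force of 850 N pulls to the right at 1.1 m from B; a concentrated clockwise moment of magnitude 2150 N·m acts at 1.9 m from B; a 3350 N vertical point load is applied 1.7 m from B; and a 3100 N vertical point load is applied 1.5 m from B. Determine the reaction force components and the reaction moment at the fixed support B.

B_x = -850.0 N, B_y = 11150 N, M_B = 19550 N·m

Resultant of the distributed load: 3916.9 × 1.2 = 4700.28 N at 1.5 m from B.
ΣF_x = 0: B_x + 850 = 0 → B_x = -850.0 N.
ΣF_y = 0: B_y − 3916.9·1.2 − 3350 − 3100 = 0 → B_y = 11150 N.
ΣM about B: M_B − (3916.9·1.2)·1.5 − 2150 − 3350·1.7 − 3100·1.5 = 0 → M_B = 19550 N·m.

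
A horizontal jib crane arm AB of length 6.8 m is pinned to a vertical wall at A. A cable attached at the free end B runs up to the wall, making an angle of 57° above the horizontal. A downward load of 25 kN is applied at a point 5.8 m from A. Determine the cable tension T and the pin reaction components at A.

T = 25.43 kN, A_x = 13.85 kN, A_y = 3.676 kN

ΣM about A: T·sin57°·6.8 − 25·5.8 = 0 → T = 145/(6.8·0.838671) = 25.4254 ≈ 25.43 kN.
ΣF_x = 0: A_x − T·cos57° = 0 → A_x = 25.4254 × 0.544639 = 13.85 kN.
ΣF_y = 0: A_y + T·sin57° − 25 = 0 → A_y = 25 − 25.4254 × 0.838671 = 3.676 kN.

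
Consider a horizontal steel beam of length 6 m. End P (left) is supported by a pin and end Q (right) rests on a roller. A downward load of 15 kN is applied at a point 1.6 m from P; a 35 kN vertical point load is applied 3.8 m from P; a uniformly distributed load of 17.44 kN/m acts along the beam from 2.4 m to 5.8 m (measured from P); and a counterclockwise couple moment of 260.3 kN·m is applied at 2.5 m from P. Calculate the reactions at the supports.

P_x = 0, P_y = 85.99 kN, Q_y = 23.30 kN

Resultant of the distributed load: 17.44 × 3.4 = 59.296 kN at 4.1 m from P.
ΣM about P: Q_y·6 − 15·1.6 − 35·3.8 − (17.44·3.4)·4.1 + 260.3 = 0 → Q_y = 139.8136/6 = 23.3023 ≈ 23.30 kN.
ΣF_y = 0: P_y + 23.3023 − 15 − 35 − 17.44·3.4 = 0 → P_y = 85.99 kN.
ΣF_x = 0: no horizontal applied forces, so P_x = 0.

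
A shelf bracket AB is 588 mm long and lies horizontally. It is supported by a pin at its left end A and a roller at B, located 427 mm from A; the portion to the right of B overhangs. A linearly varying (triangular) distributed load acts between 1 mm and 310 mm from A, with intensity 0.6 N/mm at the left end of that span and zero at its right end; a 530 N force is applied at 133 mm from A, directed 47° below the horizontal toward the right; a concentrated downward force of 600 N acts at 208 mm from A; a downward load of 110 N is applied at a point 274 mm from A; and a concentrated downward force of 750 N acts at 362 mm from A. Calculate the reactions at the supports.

A_x = -361.5 N, A_y = 798.3 N, B_y = 1142 N

Resultant of the triangular load: ½ × 0.6 × 309 = 92.7 N, acting at 104 mm from A (one-third of the span from the peak).
Moments about A: B_y·427 − (½·0.6·309)·104 − 530·sin47°·133 − 600·208 − 110·274 − 750·362 = 0 → B_y = 487634/427 = 1142 N.
ΣF_y = 0: A_y + 1142 − ½·0.6·309 − 530·sin47° − 600 − 110 − 750 = 0 → A_y = 798.3 N.
ΣF_x = 0: A_x + 530·cos47° = 0 → A_x = -361.5 N.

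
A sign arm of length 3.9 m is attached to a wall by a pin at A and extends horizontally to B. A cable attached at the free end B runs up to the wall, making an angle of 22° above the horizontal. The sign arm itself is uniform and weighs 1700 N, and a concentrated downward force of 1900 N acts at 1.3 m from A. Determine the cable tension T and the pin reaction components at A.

ΣM about A: T·sin22°·3.9 − 1700·1.95 − 1900·1.3 = 0 → T = 5785/(3.9·0.374607) = 3959.71 ≈ 3960 N.
ΣF_x = 0: A_x − T·cos22° = 0 → A_x = 3959.71 × 0.927184 = 3671 N.
ΣF_y = 0: A_y + T·sin22° − 1700 − 1900 = 0 → A_y = 3600 − 3959.71 × 0.374607 = 2117 N.

T = 3960 N, A_x = 3671 N, A_y = 2117 N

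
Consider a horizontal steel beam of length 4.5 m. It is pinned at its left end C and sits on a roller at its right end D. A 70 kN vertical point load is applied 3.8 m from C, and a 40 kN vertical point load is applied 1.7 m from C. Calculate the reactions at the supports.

C_x = 0, C_y = 35.78 kN, D_y = 74.22 kN

ΣM about C: D_y·4.5 − 70·3.8 − 40·1.7 = 0 → D_y = 334/4.5 = 74.2222 ≈ 74.22 kN.
ΣF_y = 0: C_y + 74.2222 − 70 − 40 = 0 → C_y = 35.78 kN.
ΣF_x = 0: no horizontal applied forces, so C_x = 0.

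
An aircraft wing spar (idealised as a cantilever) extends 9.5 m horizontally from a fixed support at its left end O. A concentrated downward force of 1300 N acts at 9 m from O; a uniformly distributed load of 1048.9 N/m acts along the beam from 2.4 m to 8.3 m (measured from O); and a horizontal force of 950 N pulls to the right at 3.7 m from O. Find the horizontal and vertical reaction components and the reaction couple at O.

O_x = -950.0 N, O_y = 7489 N, M_O = 44810 N·m

Resultant of the distributed load: 1048.9 × 5.9 = 6188.51 N at 5.35 m from O.
ΣF_x = 0: O_x + 950 = 0 → O_x = -950.0 N.
ΣF_y = 0: O_y − 1300 − 1048.9·5.9 = 0 → O_y = 7489 N.
ΣM about O: M_O − 1300·9 − (1048.9·5.9)·5.35 = 0 → M_O = 44810 N·m.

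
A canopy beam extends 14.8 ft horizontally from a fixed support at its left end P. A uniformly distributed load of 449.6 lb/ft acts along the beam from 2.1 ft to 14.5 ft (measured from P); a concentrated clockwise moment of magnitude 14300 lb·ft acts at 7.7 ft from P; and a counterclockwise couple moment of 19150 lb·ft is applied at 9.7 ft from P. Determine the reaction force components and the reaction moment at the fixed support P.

Resultant of the distributed load: 449.6 × 12.4 = 5575.04 lb at 8.3 ft from P.
ΣF_x = 0: P_x = 0.
ΣF_y = 0: P_y − 449.6·12.4 = 0 → P_y = 5575 lb.
ΣM about P: M_P − (449.6·12.4)·8.3 − 14300 + 19150 = 0 → M_P = 41420 lb·ft.

P_x = 0, P_y = 5575 lb, M_P = 41420 lb·ft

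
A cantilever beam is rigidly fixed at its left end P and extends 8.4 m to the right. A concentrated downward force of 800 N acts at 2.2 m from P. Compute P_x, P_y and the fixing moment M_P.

ΣF_x = 0: P_x = 0.
ΣF_y = 0: P_y − 800 = 0 → P_y = 800.0 N.
ΣM about P: M_P − 800·2.2 = 0 → M_P = 1760 N·m.

P_x = 0, P_y = 800.0 N, M_P = 1760 N·m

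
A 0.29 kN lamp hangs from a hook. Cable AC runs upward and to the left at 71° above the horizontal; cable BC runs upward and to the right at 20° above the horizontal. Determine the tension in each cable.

T_AC = 0.2726 kN, T_BC = 0.09443 kN

ΣF_x = 0: −T_AC·cos71° + T_BC·cos20° = 0 → T_BC = 0.346462·T_AC.
ΣF_y = 0: T_AC·sin71° + T_BC·sin20° = 0.29.
Substitute: T_AC·(0.945519 + 0.346462·0.34202) = 0.29 → T_AC = 0.272552 ≈ 0.2726 kN.
Then T_BC = 0.346462 × 0.272552 = 0.09443 kN.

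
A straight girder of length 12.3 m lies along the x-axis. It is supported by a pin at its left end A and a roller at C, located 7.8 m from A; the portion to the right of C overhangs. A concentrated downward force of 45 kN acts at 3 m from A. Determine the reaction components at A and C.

Taking moments about A: C_y·7.8 − 45·3 = 0 → C_y = 135/7.8 = 17.3077 ≈ 17.31 kN.
ΣF_y = 0: A_y + 17.3077 − 45 = 0 → A_y = 27.69 kN.
ΣF_x = 0: no horizontal applied forces, so A_x = 0.

A_x = 0, A_y = 27.69 kN, C_y = 17.31 kN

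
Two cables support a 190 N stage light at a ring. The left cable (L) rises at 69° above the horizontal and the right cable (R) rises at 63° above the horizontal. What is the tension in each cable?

T_L = 116.1 N, T_R = 91.62 N

ΣF_x = 0: −T_L·cos69° + T_R·cos63° = 0 → T_R = 0.789373·T_L.
ΣF_y = 0: T_L·sin69° + T_R·sin63° = 190.
Substitute: T_L·(0.93358 + 0.789373·0.891007) = 190 → T_L = 116.072 ≈ 116.1 N.
Then T_R = 0.789373 × 116.072 = 91.62 N.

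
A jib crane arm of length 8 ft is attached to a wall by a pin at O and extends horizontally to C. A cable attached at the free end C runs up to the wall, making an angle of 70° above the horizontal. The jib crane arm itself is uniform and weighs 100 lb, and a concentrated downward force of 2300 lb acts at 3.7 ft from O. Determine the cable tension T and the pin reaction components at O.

T = 1185 lb, O_x = 405.4 lb, O_y = 1286 lb

ΣM about O: T·sin70°·8 − 100·4 − 2300·3.7 = 0 → T = 8910/(8·0.939693) = 1185.23 ≈ 1185 lb.
ΣF_x = 0: O_x − T·cos70° = 0 → O_x = 1185.23 × 0.34202 = 405.4 lb.
ΣF_y = 0: O_y + T·sin70° − 100 − 2300 = 0 → O_y = 2400 − 1185.23 × 0.939693 = 1286 lb.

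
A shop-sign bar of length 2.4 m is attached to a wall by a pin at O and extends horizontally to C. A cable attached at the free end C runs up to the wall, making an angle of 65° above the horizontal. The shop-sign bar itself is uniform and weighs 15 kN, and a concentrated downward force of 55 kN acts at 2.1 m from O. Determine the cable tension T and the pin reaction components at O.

T = 61.38 kN, O_x = 25.94 kN, O_y = 14.37 kN

ΣM about O: T·sin65°·2.4 − 15·1.2 − 55·2.1 = 0 → T = 133.5/(2.4·0.906308) = 61.3754 ≈ 61.38 kN.
ΣF_x = 0: O_x − T·cos65° = 0 → O_x = 61.3754 × 0.422618 = 25.94 kN.
ΣF_y = 0: O_y + T·sin65° − 15 − 55 = 0 → O_y = 70 − 61.3754 × 0.906308 = 14.37 kN.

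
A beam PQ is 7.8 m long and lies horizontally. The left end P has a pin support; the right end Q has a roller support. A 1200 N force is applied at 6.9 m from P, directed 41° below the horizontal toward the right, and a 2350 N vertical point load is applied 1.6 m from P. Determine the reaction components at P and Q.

Moments about P: Q_y·7.8 − 1200·sin41°·6.9 − 2350·1.6 = 0 → Q_y = 9192.17/7.8 = 1178.48 ≈ 1178 N.
ΣF_y = 0: P_y + 1178.48 − 1200·sin41° − 2350 = 0 → P_y = 1959 N.
ΣF_x = 0: P_x + 1200·cos41° = 0 → P_x = -905.7 N.

P_x = -905.7 N, P_y = 1959 N, Q_y = 1178 N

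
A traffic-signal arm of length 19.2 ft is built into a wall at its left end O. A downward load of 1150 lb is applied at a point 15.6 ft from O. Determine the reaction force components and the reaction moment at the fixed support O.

ΣF_x = 0: O_x = 0.
ΣF_y = 0: O_y − 1150 = 0 → O_y = 1150 lb.
ΣM about O: M_O − 1150·15.6 = 0 → M_O = 17940 lb·ft.

O_x = 0, O_y = 1150 lb, M_O = 17940 lb·ft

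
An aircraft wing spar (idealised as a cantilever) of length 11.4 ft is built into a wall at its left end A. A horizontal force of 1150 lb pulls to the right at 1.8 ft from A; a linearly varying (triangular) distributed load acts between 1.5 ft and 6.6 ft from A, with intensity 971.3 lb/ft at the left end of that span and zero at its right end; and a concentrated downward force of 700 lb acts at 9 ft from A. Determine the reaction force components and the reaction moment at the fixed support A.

Resultant of the triangular load: ½ × 971.3 × 5.1 = 2476.815 lb, acting at 3.2 ft from A (one-third of the span from the peak).
ΣF_x = 0: A_x + 1150 = 0 → A_x = -1150 lb.
ΣF_y = 0: A_y − ½·971.3·5.1 − 700 = 0 → A_y = 3177 lb.
ΣM about A: M_A − (½·971.3·5.1)·3.2 − 700·9 = 0 → M_A = 14230 lb·ft.

A_x = -1150 lb, A_y = 3177 lb, M_A = 14230 lb·ft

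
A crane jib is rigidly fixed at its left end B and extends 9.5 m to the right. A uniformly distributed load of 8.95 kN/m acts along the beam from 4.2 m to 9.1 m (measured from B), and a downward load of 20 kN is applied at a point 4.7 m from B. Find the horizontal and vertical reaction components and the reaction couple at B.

Resultant of the distributed load: 8.95 × 4.9 = 43.855 kN at 6.65 m from B.
ΣF_x = 0: B_x = 0.
ΣF_y = 0: B_y − 8.95·4.9 − 20 = 0 → B_y = 63.85 kN.
ΣM about B: M_B − (8.95·4.9)·6.65 − 20·4.7 = 0 → M_B = 385.6 kN·m.

B_x = 0, B_y = 63.85 kN, M_B = 385.6 kN·m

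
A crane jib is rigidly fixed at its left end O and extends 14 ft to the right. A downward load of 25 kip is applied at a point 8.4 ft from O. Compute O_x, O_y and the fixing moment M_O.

O_x = 0, O_y = 25.00 kip, M_O = 210.0 kip·ft

ΣF_x = 0: O_x = 0.
ΣF_y = 0: O_y − 25 = 0 → O_y = 25.00 kip.
ΣM about O: M_O − 25·8.4 = 0 → M_O = 210.0 kip·ft.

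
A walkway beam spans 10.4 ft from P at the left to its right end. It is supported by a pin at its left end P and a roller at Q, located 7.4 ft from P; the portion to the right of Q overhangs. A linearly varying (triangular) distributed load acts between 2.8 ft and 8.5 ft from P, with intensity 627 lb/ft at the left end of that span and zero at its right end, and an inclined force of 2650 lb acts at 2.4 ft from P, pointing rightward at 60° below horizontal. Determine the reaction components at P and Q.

P_x = -1325 lb, P_y = 2203 lb, Q_y = 1879 lb

Resultant of the triangular load: ½ × 627 × 5.7 = 1786.95 lb, acting at 4.7 ft from P (one-third of the span from the peak).
Taking moments about P: Q_y·7.4 − (½·627·5.7)·4.7 − 2650·sin60°·2.4 = 0 → Q_y = 13906.6/7.4 = 1879.27 ≈ 1879 lb.
ΣF_y = 0: P_y + 1879.27 − ½·627·5.7 − 2650·sin60° = 0 → P_y = 2203 lb.
ΣF_x = 0: P_x + 2650·cos60° = 0 → P_x = -1325 lb.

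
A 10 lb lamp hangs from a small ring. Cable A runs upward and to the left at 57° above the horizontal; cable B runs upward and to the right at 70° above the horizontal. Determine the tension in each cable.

T_A = 4.283 lb, T_B = 6.820 lb

ΣF_x = 0: −T_A·cos57° + T_B·cos70° = 0 → T_B = 1.59242·T_A.
ΣF_y = 0: T_A·sin57° + T_B·sin70° = 10.
Substitute: T_A·(0.838671 + 1.59242·0.939693) = 10 → T_A = 4.28255 ≈ 4.283 lb.
Then T_B = 1.59242 × 4.28255 = 6.820 lb.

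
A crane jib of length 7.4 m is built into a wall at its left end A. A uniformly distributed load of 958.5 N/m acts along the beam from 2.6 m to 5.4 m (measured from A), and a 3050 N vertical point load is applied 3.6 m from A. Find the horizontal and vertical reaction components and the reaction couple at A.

A_x = 0, A_y = 5734 N, M_A = 21720 N·m

Resultant of the distributed load: 958.5 × 2.8 = 2683.8 N at 4 m from A.
ΣF_x = 0: A_x = 0.
ΣF_y = 0: A_y − 958.5·2.8 − 3050 = 0 → A_y = 5734 N.
ΣM about A: M_A − (958.5·2.8)·4 − 3050·3.6 = 0 → M_A = 21720 N·m.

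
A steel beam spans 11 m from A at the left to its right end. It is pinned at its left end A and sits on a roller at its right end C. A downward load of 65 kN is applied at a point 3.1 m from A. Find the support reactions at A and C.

ΣM about A: C_y·11 − 65·3.1 = 0 → C_y = 201.5/11 = 18.3182 ≈ 18.32 kN.
ΣF_y = 0: A_y + 18.3182 − 65 = 0 → A_y = 46.68 kN.
ΣF_x = 0: no horizontal applied forces, so A_x = 0.

A_x = 0, A_y = 46.68 kN, C_y = 18.32 kN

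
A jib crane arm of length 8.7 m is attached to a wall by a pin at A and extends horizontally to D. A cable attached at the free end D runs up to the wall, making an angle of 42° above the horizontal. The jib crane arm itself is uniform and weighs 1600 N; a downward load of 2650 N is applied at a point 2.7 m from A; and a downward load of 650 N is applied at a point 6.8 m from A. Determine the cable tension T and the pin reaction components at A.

T = 3184 N, A_x = 2366 N, A_y = 2770 N

ΣM about A: T·sin42°·8.7 − 1600·4.35 − 2650·2.7 − 650·6.8 = 0 → T = 18535/(8.7·0.669131) = 3183.92 ≈ 3184 N.
ΣF_x = 0: A_x − T·cos42° = 0 → A_x = 3183.92 × 0.743145 = 2366 N.
ΣF_y = 0: A_y + T·sin42° − 1600 − 2650 − 650 = 0 → A_y = 4900 − 3183.92 × 0.669131 = 2770 N.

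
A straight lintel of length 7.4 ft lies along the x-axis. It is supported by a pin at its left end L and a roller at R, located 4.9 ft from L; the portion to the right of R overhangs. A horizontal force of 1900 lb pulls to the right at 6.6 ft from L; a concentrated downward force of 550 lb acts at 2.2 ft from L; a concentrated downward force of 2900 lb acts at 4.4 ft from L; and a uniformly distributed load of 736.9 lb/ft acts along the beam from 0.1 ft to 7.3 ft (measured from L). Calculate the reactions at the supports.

L_x = -1900 lb, L_y = 1898 lb, R_y = 6857 lb

Resultant of the distributed load: 736.9 × 7.2 = 5305.68 lb at 3.7 ft from L.
Taking moments about L: R_y·4.9 − 550·2.2 − 2900·4.4 − (736.9·7.2)·3.7 = 0 → R_y = 33601.016/4.9 = 6857.35 ≈ 6857 lb.
ΣF_y = 0: L_y + 6857.35 − 550 − 2900 − 736.9·7.2 = 0 → L_y = 1898 lb.
ΣF_x = 0: L_x + 1900 = 0 → L_x = -1900 lb.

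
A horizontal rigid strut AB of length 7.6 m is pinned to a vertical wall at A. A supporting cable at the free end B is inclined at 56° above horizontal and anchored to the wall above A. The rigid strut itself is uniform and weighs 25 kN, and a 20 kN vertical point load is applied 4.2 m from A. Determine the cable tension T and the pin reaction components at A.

ΣM about A: T·sin56°·7.6 − 25·3.8 − 20·4.2 = 0 → T = 179/(7.6·0.829038) = 28.4096 ≈ 28.41 kN.
ΣF_x = 0: A_x − T·cos56° = 0 → A_x = 28.4096 × 0.559193 = 15.89 kN.
ΣF_y = 0: A_y + T·sin56° − 25 − 20 = 0 → A_y = 45 − 28.4096 × 0.829038 = 21.45 kN.

T = 28.41 kN, A_x = 15.89 kN, A_y = 21.45 kN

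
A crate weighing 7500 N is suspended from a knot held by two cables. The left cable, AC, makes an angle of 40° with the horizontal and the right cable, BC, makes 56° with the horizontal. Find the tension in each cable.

T_AC = 4217 N, T_BC = 5777 N

ΣF_x = 0: −T_AC·cos40° + T_BC·cos56° = 0 → T_BC = 1.36991·T_AC.
ΣF_y = 0: T_AC·sin40° + T_BC·sin56° = 7500.
Substitute: T_AC·(0.642788 + 1.36991·0.829038) = 7500 → T_AC = 4217.05 ≈ 4217 N.
Then T_BC = 1.36991 × 4217.05 = 5777 N.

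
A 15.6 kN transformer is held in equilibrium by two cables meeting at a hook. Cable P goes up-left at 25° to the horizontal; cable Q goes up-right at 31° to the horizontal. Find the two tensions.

T_P = 16.13 kN, T_Q = 17.05 kN

ΣF_x = 0: −T_P·cos25° + T_Q·cos31° = 0 → T_Q = 1.05733·T_P.
ΣF_y = 0: T_P·sin25° + T_Q·sin31° = 15.6.
Substitute: T_P·(0.422618 + 1.05733·0.515038) = 15.6 → T_P = 16.1293 ≈ 16.13 kN.
Then T_Q = 1.05733 × 16.1293 = 17.05 kN.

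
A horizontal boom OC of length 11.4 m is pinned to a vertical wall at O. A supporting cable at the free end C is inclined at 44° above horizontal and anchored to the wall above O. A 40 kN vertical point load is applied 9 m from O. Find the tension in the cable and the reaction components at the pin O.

ΣM about O: T·sin44°·11.4 − 40·9 = 0 → T = 360/(11.4·0.694658) = 45.4597 ≈ 45.46 kN.
ΣF_x = 0: O_x − T·cos44° = 0 → O_x = 45.4597 × 0.71934 = 32.70 kN.
ΣF_y = 0: O_y + T·sin44° − 40 = 0 → O_y = 40 − 45.4597 × 0.694658 = 8.421 kN.

T = 45.46 kN, O_x = 32.70 kN, O_y = 8.421 kN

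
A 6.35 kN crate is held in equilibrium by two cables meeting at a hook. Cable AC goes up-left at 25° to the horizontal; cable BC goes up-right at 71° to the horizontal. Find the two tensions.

ΣF_x = 0: −T_AC·cos25° + T_BC·cos71° = 0 → T_BC = 2.78377·T_AC.
ΣF_y = 0: T_AC·sin25° + T_BC·sin71° = 6.35.
Substitute: T_AC·(0.422618 + 2.78377·0.945519) = 6.35 → T_AC = 2.07875 ≈ 2.079 kN.
Then T_BC = 2.78377 × 2.07875 = 5.787 kN.

T_AC = 2.079 kN, T_BC = 5.787 kN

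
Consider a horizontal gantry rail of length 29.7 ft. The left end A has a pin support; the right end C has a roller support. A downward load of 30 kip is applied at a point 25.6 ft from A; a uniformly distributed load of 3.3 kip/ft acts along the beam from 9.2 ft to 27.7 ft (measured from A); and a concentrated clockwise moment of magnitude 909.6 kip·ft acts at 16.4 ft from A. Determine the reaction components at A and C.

A_x = 0, A_y = -3.360 kip, C_y = 94.41 kip

Resultant of the distributed load: 3.3 × 18.5 = 61.05 kip at 18.45 ft from A.
ΣM about A: C_y·29.7 − 30·25.6 − (3.3·18.5)·18.45 − 909.6 = 0 → C_y = 2803.9725/29.7 = 94.4098 ≈ 94.41 kip.
ΣF_y = 0: A_y + 94.4098 − 30 − 3.3·18.5 = 0 → A_y = -3.360 kip.
ΣF_x = 0: no horizontal applied forces, so A_x = 0.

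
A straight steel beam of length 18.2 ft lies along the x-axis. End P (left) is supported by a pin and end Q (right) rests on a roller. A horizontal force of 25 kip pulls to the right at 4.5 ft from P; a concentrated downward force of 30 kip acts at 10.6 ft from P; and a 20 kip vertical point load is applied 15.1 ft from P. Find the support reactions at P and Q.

Taking moments about P: Q_y·18.2 − 30·10.6 − 20·15.1 = 0 → Q_y = 620/18.2 = 34.0659 ≈ 34.07 kip.
ΣF_y = 0: P_y + 34.0659 − 30 − 20 = 0 → P_y = 15.93 kip.
ΣF_x = 0: P_x + 25 = 0 → P_x = -25.00 kip.

P_x = -25.00 kip, P_y = 15.93 kip, Q_y = 34.07 kip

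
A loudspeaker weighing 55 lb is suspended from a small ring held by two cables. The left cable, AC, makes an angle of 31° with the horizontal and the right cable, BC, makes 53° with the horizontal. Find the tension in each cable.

ΣF_x = 0: −T_AC·cos31° + T_BC·cos53° = 0 → T_BC = 1.4243·T_AC.
ΣF_y = 0: T_AC·sin31° + T_BC·sin53° = 55.
Substitute: T_AC·(0.515038 + 1.4243·0.798636) = 55 → T_AC = 33.2822 ≈ 33.28 lb.
Then T_BC = 1.4243 × 33.2822 = 47.40 lb.

T_AC = 33.28 lb, T_BC = 47.40 lb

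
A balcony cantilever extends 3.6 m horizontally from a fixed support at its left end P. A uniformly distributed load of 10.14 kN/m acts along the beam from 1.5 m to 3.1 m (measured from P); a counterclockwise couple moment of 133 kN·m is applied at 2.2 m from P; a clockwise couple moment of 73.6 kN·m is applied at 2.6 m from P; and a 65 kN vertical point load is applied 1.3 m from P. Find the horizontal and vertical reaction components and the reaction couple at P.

P_x = 0, P_y = 81.22 kN, M_P = 62.42 kN·m

Resultant of the distributed load: 10.14 × 1.6 = 16.224 kN at 2.3 m from P.
ΣF_x = 0: P_x = 0.
ΣF_y = 0: P_y − 10.14·1.6 − 65 = 0 → P_y = 81.22 kN.
ΣM about P: M_P − (10.14·1.6)·2.3 + 133 − 73.6 − 65·1.3 = 0 → M_P = 62.42 kN·m.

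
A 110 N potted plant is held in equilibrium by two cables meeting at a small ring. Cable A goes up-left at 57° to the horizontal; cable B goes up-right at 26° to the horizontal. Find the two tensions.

T_A = 99.61 N, T_B = 60.36 N

ΣF_x = 0: −T_A·cos57° + T_B·cos26° = 0 → T_B = 0.605966·T_A.
ΣF_y = 0: T_A·sin57° + T_B·sin26° = 110.
Substitute: T_A·(0.838671 + 0.605966·0.438371) = 110 → T_A = 99.6098 ≈ 99.61 N.
Then T_B = 0.605966 × 99.6098 = 60.36 N.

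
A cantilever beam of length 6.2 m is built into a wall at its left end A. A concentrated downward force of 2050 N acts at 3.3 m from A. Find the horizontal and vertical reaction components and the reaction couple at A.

ΣF_x = 0: A_x = 0.
ΣF_y = 0: A_y − 2050 = 0 → A_y = 2050 N.
ΣM about A: M_A − 2050·3.3 = 0 → M_A = 6765 N·m.

A_x = 0, A_y = 2050 N, M_A = 6765 N·m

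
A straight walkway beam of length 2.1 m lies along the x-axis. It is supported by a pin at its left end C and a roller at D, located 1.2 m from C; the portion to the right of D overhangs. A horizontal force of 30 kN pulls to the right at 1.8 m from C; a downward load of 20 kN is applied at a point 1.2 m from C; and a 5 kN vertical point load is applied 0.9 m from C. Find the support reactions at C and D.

ΣM about C: D_y·1.2 − 20·1.2 − 5·0.9 = 0 → D_y = 28.5/1.2 = 23.75 kN.
ΣF_y = 0: C_y + 23.75 − 20 − 5 = 0 → C_y = 1.250 kN.
ΣF_x = 0: C_x + 30 = 0 → C_x = -30.00 kN.

C_x = -30.00 kN, C_y = 1.250 kN, D_y = 23.75 kN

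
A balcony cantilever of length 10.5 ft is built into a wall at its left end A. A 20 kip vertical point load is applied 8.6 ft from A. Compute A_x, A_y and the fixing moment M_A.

A_x = 0, A_y = 20.00 kip, M_A = 172.0 kip·ft

ΣF_x = 0: A_x = 0.
ΣF_y = 0: A_y − 20 = 0 → A_y = 20.00 kip.
ΣM about A: M_A − 20·8.6 = 0 → M_A = 172.0 kip·ft.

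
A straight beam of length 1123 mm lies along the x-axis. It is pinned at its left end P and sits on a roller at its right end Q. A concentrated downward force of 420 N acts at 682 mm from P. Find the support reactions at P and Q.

P_x = 0, P_y = 164.9 N, Q_y = 255.1 N

ΣM about P: Q_y·1123 − 420·682 = 0 → Q_y = 286440/1123 = 255.067 ≈ 255.1 N.
ΣF_y = 0: P_y + 255.067 − 420 = 0 → P_y = 164.9 N.
ΣF_x = 0: no horizontal applied forces, so P_x = 0.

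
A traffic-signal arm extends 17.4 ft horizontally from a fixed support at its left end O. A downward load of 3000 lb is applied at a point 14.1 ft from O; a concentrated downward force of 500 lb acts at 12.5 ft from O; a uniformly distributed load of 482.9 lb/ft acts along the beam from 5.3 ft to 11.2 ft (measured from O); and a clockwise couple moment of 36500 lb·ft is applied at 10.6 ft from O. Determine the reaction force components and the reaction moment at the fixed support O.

O_x = 0, O_y = 6349 lb, M_O = 108600 lb·ft

Resultant of the distributed load: 482.9 × 5.9 = 2849.11 lb at 8.25 ft from O.
ΣF_x = 0: O_x = 0.
ΣF_y = 0: O_y − 3000 − 500 − 482.9·5.9 = 0 → O_y = 6349 lb.
ΣM about O: M_O − 3000·14.1 − 500·12.5 − (482.9·5.9)·8.25 − 36500 = 0 → M_O = 108600 lb·ft.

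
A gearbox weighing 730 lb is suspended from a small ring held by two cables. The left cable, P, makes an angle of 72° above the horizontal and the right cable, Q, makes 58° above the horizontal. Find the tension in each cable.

T_P = 505.0 lb, T_Q = 294.5 lb

ΣF_x = 0: −T_P·cos72° + T_Q·cos58° = 0 → T_Q = 0.58314·T_P.
ΣF_y = 0: T_P·sin72° + T_Q·sin58° = 730.
Substitute: T_P·(0.951057 + 0.58314·0.848048) = 730 → T_P = 504.985 ≈ 505.0 lb.
Then T_Q = 0.58314 × 504.985 = 294.5 lb.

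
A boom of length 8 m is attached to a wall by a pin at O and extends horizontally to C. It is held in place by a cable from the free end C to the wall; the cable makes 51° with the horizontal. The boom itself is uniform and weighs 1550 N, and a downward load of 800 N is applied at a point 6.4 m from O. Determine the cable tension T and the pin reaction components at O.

T = 1821 N, O_x = 1146 N, O_y = 935.0 N

ΣM about O: T·sin51°·8 − 1550·4 − 800·6.4 = 0 → T = 11320/(8·0.777146) = 1820.76 ≈ 1821 N.
ΣF_x = 0: O_x − T·cos51° = 0 → O_x = 1820.76 × 0.62932 = 1146 N.
ΣF_y = 0: O_y + T·sin51° − 1550 − 800 = 0 → O_y = 2350 − 1820.76 × 0.777146 = 935.0 N.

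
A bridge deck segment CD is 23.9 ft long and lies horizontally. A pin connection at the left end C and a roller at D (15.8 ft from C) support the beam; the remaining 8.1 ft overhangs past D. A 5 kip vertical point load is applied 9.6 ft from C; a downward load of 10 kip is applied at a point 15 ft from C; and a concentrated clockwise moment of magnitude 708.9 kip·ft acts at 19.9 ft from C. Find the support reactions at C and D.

Moments about C: D_y·15.8 − 5·9.6 − 10·15 − 708.9 = 0 → D_y = 906.9/15.8 = 57.3987 ≈ 57.40 kip.
ΣF_y = 0: C_y + 57.3987 − 5 − 10 = 0 → C_y = -42.40 kip.
ΣF_x = 0: no horizontal applied forces, so C_x = 0.

C_x = 0, C_y = -42.40 kip, D_y = 57.40 kip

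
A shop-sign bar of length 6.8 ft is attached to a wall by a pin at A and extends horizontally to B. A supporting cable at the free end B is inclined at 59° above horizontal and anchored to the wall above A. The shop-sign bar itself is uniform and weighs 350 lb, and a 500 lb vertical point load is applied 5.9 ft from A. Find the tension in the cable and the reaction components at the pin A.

T = 710.3 lb, A_x = 365.8 lb, A_y = 241.2 lb

ΣM about A: T·sin59°·6.8 − 350·3.4 − 500·5.9 = 0 → T = 4140/(6.8·0.857167) = 710.274 ≈ 710.3 lb.
ΣF_x = 0: A_x − T·cos59° = 0 → A_x = 710.274 × 0.515038 = 365.8 lb.
ΣF_y = 0: A_y + T·sin59° − 350 − 500 = 0 → A_y = 850 − 710.274 × 0.857167 = 241.2 lb.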